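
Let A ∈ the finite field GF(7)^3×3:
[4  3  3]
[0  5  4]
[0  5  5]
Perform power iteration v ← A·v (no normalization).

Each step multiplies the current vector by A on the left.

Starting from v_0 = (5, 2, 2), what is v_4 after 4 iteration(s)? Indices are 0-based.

v_0 = (5, 2, 2).
v_1 = A·v_0 = (4, 4, 6).
v_2 = A·v_1 = (4, 2, 1).
v_3 = A·v_2 = (4, 0, 1).
v_4 = A·v_3 = (5, 4, 5).

v_4 = (5, 4, 5)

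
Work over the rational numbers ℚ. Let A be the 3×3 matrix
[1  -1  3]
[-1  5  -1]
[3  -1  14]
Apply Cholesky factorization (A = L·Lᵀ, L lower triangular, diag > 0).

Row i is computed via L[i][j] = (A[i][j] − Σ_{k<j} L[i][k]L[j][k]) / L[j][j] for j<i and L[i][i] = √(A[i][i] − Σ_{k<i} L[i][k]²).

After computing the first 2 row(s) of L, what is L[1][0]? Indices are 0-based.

L[1][0] = -1

Step 1: L[0][0] = √(1) = 1.
  L[1][0] = (-1) / L[0][0] = -1.
Step 2: L[1][1] = √(4) = 2.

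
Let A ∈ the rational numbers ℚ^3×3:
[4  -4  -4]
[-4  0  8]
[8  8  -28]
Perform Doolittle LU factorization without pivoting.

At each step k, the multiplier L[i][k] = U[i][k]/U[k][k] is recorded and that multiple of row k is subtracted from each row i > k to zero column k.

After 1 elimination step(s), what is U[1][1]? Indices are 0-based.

[col 0] pivot 4
  R1 -= -1*R0 → (0, -4, 4)  (L[1][0] := -1)
  R2 -= 2*R0 → (0, 16, -20)  (L[2][0] := 2)

U[1][1] = -4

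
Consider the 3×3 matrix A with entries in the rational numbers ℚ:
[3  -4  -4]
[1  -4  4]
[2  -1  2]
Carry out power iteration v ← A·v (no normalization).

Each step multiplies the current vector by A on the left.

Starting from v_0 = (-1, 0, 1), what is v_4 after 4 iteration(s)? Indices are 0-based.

v_4 = (559, -179, -47)

v_0 = (-1, 0, 1).
v_1 = A·v_0 = (-7, 3, 0).
v_2 = A·v_1 = (-33, -19, -17).
v_3 = A·v_2 = (45, -25, -81).
v_4 = A·v_3 = (559, -179, -47).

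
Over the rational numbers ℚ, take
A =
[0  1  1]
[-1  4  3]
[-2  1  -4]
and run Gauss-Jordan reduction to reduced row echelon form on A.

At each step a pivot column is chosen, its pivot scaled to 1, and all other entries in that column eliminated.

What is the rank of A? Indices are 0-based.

pivot(0,0): swap R0↔R1
pivot(0,0)=-1: scale R0 → (1, -4, -3)
  clear (2,0): R2 −= (-2)R0 → (0, -7, -10)
pivot(1,1)=1: scale R1 → (0, 1, 1)
  clear (0,1): R0 −= (-4)R1 → (1, 0, 1)
  clear (2,1): R2 −= (-7)R1 → (0, 0, -3)
pivot(2,2)=-3: scale R2 → (0, 0, 1)
  clear (0,2): R0 −= (1)R2 → (1, 0, 0)
  clear (1,2): R1 −= (1)R2 → (0, 1, 0)

rank = 3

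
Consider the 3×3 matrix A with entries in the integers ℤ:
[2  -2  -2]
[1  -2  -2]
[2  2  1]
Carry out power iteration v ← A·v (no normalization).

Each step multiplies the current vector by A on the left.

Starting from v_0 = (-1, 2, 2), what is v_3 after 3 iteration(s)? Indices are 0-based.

v_3 = (48, 58, -54)

v_0 = (-1, 2, 2).
v_1 = A·v_0 = (-10, -9, 4).
v_2 = A·v_1 = (-10, 0, -34).
v_3 = A·v_2 = (48, 58, -54).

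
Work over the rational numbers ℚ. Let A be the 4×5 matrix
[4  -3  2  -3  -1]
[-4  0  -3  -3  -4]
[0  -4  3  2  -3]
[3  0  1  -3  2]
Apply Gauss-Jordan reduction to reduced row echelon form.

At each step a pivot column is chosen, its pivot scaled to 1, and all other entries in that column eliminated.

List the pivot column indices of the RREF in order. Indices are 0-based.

pivot columns: 0, 1, 2, 3

[1] R0 /= 4  ⇒  (1, -3/4, 1/2, -3/4, -1/4)
     R1 -= -4·R0  ⇒  (0, -3, -1, -6, -5)
     R3 -= 3·R0  ⇒  (0, 9/4, -1/2, -3/4, 11/4)
[2] R1 /= -3  ⇒  (0, 1, 1/3, 2, 5/3)
     R0 -= -3/4·R1  ⇒  (1, 0, 3/4, 3/4, 1)
     R2 -= -4·R1  ⇒  (0, 0, 13/3, 10, 11/3)
     R3 -= 9/4·R1  ⇒  (0, 0, -5/4, -21/4, -1)
[3] R2 /= 13/3  ⇒  (0, 0, 1, 30/13, 11/13)
     R0 -= 3/4·R2  ⇒  (1, 0, 0, -51/52, 19/52)
     R1 -= 1/3·R2  ⇒  (0, 1, 0, 16/13, 18/13)
     R3 -= -5/4·R2  ⇒  (0, 0, 0, -123/52, 3/52)
[4] R3 /= -123/52  ⇒  (0, 0, 0, 1, -1/41)
     R0 -= -51/52·R3  ⇒  (1, 0, 0, 0, 14/41)
     R1 -= 16/13·R3  ⇒  (0, 1, 0, 0, 58/41)
     R2 -= 30/13·R3  ⇒  (0, 0, 1, 0, 37/41)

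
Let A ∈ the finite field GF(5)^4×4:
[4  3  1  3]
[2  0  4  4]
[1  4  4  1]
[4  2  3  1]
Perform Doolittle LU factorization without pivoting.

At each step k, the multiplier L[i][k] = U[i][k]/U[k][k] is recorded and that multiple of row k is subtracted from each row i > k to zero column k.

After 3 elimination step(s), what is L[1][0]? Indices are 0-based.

k=0: U[0][0]=4
  eliminate (1,0): mult=3, new row 1: (0, 1, 1, 0); set L[1][0]=3
  eliminate (2,0): mult=4, new row 2: (0, 2, 0, 4); set L[2][0]=4
  eliminate (3,0): mult=1, new row 3: (0, 4, 2, 3); set L[3][0]=1
k=1: U[1][1]=1
  eliminate (2,1): mult=2, new row 2: (0, 0, 3, 4); set L[2][1]=2
  eliminate (3,1): mult=4, new row 3: (0, 0, 3, 3); set L[3][1]=4
k=2: U[2][2]=3
  eliminate (3,2): mult=1, new row 3: (0, 0, 0, 4); set L[3][2]=1

L[1][0] = 3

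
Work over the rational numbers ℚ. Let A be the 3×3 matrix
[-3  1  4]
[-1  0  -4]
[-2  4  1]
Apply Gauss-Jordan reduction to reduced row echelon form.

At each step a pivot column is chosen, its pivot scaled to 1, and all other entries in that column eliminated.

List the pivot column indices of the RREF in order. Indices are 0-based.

[1] R0 /= -3  ⇒  (1, -1/3, -4/3)
     R1 -= -1·R0  ⇒  (0, -1/3, -16/3)
     R2 -= -2·R0  ⇒  (0, 10/3, -5/3)
[2] R1 /= -1/3  ⇒  (0, 1, 16)
     R0 -= -1/3·R1  ⇒  (1, 0, 4)
     R2 -= 10/3·R1  ⇒  (0, 0, -55)
[3] R2 /= -55  ⇒  (0, 0, 1)
     R0 -= 4·R2  ⇒  (1, 0, 0)
     R1 -= 16·R2  ⇒  (0, 1, 0)

pivot columns: 0, 1, 2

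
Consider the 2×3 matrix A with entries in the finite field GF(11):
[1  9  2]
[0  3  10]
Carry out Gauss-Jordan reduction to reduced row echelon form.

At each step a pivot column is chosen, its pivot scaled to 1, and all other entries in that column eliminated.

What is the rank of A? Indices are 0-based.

step 1: normalize row 0 (÷1) = (1, 9, 2)
step 2: normalize row 1 (÷3) = (0, 1, 7)
  row 0: subtract 9×row1 = (1, 0, 5)

rank = 2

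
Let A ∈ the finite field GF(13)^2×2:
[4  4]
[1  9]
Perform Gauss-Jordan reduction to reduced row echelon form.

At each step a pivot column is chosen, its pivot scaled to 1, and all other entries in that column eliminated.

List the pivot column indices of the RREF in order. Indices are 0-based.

step 1: normalize row 0 (÷4) = (1, 1)
  row 1: subtract 1×row0 = (0, 8)
step 2: normalize row 1 (÷8) = (0, 1)
  row 0: subtract 1×row1 = (1, 0)

pivot columns: 0, 1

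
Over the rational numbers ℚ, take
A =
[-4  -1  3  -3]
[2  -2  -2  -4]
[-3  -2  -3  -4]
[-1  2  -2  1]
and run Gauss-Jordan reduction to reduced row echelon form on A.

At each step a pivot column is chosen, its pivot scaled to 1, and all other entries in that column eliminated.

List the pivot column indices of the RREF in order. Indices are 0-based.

pivot columns: 0, 1, 2, 3

pivot(0,0)=-4: scale R0 → (1, 1/4, -3/4, 3/4)
  clear (1,0): R1 −= (2)R0 → (0, -5/2, -1/2, -11/2)
  clear (2,0): R2 −= (-3)R0 → (0, -5/4, -21/4, -7/4)
  clear (3,0): R3 −= (-1)R0 → (0, 9/4, -11/4, 7/4)
pivot(1,1)=-5/2: scale R1 → (0, 1, 1/5, 11/5)
  clear (0,1): R0 −= (1/4)R1 → (1, 0, -4/5, 1/5)
  clear (2,1): R2 −= (-5/4)R1 → (0, 0, -5, 1)
  clear (3,1): R3 −= (9/4)R1 → (0, 0, -16/5, -16/5)
pivot(2,2)=-5: scale R2 → (0, 0, 1, -1/5)
  clear (0,2): R0 −= (-4/5)R2 → (1, 0, 0, 1/25)
  clear (1,2): R1 −= (1/5)R2 → (0, 1, 0, 56/25)
  clear (3,2): R3 −= (-16/5)R2 → (0, 0, 0, -96/25)
pivot(3,3)=-96/25: scale R3 → (0, 0, 0, 1)
  clear (0,3): R0 −= (1/25)R3 → (1, 0, 0, 0)
  clear (1,3): R1 −= (56/25)R3 → (0, 1, 0, 0)
  clear (2,3): R2 −= (-1/5)R3 → (0, 0, 1, 0)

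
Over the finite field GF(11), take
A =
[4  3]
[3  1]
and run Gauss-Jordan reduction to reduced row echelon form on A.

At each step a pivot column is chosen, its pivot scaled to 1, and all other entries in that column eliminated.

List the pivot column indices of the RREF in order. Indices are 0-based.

pivot(0,0)=4: scale R0 → (1, 9)
  clear (1,0): R1 −= (3)R0 → (0, 7)
pivot(1,1)=7: scale R1 → (0, 1)
  clear (0,1): R0 −= (9)R1 → (1, 0)

pivot columns: 0, 1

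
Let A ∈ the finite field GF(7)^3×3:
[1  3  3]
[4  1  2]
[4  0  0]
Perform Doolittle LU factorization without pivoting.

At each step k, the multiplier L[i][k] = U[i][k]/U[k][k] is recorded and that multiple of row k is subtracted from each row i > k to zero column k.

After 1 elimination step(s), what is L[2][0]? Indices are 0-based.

Step 1: pivot at (0,0) is 1.
  row1 ← row1 − (4)·row0  ⇒  L[1][0]=4, U row1=(0, 3, 4)
  row2 ← row2 − (4)·row0  ⇒  L[2][0]=4, U row2=(0, 2, 2)

L[2][0] = 4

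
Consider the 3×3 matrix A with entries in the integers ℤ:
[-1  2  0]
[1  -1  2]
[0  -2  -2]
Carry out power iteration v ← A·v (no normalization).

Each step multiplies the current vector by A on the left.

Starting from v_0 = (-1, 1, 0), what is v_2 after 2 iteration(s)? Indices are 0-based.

v_2 = (-7, 1, 8)

v_0 = (-1, 1, 0).
v_1 = A·v_0 = (3, -2, -2).
v_2 = A·v_1 = (-7, 1, 8).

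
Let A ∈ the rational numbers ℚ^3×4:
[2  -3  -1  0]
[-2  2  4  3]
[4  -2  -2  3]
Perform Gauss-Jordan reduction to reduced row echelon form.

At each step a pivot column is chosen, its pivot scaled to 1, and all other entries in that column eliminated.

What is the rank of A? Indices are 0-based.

rank = 3

[1] R0 /= 2  ⇒  (1, -3/2, -1/2, 0)
     R1 -= -2·R0  ⇒  (0, -1, 3, 3)
     R2 -= 4·R0  ⇒  (0, 4, 0, 3)
[2] R1 /= -1  ⇒  (0, 1, -3, -3)
     R0 -= -3/2·R1  ⇒  (1, 0, -5, -9/2)
     R2 -= 4·R1  ⇒  (0, 0, 12, 15)
[3] R2 /= 12  ⇒  (0, 0, 1, 5/4)
     R0 -= -5·R2  ⇒  (1, 0, 0, 7/4)
     R1 -= -3·R2  ⇒  (0, 1, 0, 3/4)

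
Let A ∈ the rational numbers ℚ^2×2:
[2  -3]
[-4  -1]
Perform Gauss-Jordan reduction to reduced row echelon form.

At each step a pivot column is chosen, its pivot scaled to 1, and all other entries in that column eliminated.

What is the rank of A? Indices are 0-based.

rank = 2

step 1: normalize row 0 (÷2) = (1, -3/2)
  row 1: subtract -4×row0 = (0, -7)
step 2: normalize row 1 (÷-7) = (0, 1)
  row 0: subtract -3/2×row1 = (1, 0)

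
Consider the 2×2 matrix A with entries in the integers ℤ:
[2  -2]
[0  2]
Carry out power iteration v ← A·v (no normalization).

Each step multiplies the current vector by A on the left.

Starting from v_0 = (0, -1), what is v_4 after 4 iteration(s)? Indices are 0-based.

v_4 = (64, -16)

v_0 = (0, -1).
v_1 = A·v_0 = (2, -2).
v_2 = A·v_1 = (8, -4).
v_3 = A·v_2 = (24, -8).
v_4 = A·v_3 = (64, -16).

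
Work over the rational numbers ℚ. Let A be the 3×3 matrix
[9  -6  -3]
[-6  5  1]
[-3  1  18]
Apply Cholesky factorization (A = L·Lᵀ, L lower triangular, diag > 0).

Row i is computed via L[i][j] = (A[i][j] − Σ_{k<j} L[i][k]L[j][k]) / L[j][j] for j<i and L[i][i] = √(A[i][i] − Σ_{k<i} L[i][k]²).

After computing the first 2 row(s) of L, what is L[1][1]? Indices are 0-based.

L[1][1] = 1

Step 1: L[0][0] = √(9) = 3.
  L[1][0] = (-6) / L[0][0] = -2.
Step 2: L[1][1] = √(1) = 1.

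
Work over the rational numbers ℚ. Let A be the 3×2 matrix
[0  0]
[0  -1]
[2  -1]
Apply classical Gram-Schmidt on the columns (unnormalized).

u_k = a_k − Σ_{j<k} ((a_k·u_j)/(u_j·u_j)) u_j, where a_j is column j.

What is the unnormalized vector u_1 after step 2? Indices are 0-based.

u_1 = (0, -1, 0)

Step 1: u_0 = a_0 = (0, 0, 2).
Step 2: u_1 = a_1 − (-1/2)·u_0 = (0, -1, 0).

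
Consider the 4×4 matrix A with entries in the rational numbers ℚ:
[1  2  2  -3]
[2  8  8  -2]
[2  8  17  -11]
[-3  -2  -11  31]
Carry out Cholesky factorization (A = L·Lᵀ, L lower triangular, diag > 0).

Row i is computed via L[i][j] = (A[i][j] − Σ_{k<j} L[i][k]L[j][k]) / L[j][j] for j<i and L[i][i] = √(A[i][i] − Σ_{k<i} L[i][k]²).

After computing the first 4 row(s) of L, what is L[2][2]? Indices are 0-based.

Step 1: L[0][0] = √(1) = 1.
  L[1][0] = (2) / L[0][0] = 2.
Step 2: L[1][1] = √(4) = 2.
  L[2][0] = (2) / L[0][0] = 2.
  L[2][1] = (4) / L[1][1] = 2.
Step 3: L[2][2] = √(9) = 3.
  L[3][0] = (-3) / L[0][0] = -3.
  L[3][1] = (4) / L[1][1] = 2.
  L[3][2] = (-9) / L[2][2] = -3.
Step 4: L[3][3] = √(9) = 3.

L[2][2] = 3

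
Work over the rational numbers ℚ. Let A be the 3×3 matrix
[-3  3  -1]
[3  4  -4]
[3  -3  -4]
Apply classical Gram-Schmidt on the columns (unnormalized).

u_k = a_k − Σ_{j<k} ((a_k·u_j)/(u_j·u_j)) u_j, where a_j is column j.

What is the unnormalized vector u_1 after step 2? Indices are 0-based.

Step 1: u_0 = a_0 = (-3, 3, 3).
Step 2: u_1 = a_1 − (-2/9)·u_0 = (7/3, 14/3, -7/3).

u_1 = (7/3, 14/3, -7/3)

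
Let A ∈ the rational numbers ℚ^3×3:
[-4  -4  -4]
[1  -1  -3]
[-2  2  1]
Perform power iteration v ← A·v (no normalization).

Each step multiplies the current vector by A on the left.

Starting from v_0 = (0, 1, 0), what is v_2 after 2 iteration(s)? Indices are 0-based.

v_0 = (0, 1, 0).
v_1 = A·v_0 = (-4, -1, 2).
v_2 = A·v_1 = (12, -9, 8).

v_2 = (12, -9, 8)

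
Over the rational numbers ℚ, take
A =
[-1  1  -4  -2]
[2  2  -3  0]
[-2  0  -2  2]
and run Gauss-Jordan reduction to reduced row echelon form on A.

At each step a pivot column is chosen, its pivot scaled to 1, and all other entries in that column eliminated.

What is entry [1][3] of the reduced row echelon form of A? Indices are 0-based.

M[1][3] = 21

step 1: normalize row 0 (÷-1) = (1, -1, 4, 2)
  row 1: subtract 2×row0 = (0, 4, -11, -4)
  row 2: subtract -2×row0 = (0, -2, 6, 6)
step 2: normalize row 1 (÷4) = (0, 1, -11/4, -1)
  row 0: subtract -1×row1 = (1, 0, 5/4, 1)
  row 2: subtract -2×row1 = (0, 0, 1/2, 4)
step 3: normalize row 2 (÷1/2) = (0, 0, 1, 8)
  row 0: subtract 5/4×row2 = (1, 0, 0, -9)
  row 1: subtract -11/4×row2 = (0, 1, 0, 21)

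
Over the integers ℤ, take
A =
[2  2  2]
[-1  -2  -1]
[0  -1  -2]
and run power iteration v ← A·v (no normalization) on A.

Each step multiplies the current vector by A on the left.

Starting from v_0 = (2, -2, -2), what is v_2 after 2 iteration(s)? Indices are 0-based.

v_0 = (2, -2, -2).
v_1 = A·v_0 = (-4, 4, 6).
v_2 = A·v_1 = (12, -10, -16).

v_2 = (12, -10, -16)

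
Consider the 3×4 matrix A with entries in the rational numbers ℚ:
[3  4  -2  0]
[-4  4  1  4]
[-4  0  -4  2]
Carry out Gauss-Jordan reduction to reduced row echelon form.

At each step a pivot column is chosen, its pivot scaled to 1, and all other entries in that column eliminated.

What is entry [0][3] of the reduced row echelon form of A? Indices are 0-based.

M[0][3] = -11/20

pivot(0,0)=3: scale R0 → (1, 4/3, -2/3, 0)
  clear (1,0): R1 −= (-4)R0 → (0, 28/3, -5/3, 4)
  clear (2,0): R2 −= (-4)R0 → (0, 16/3, -20/3, 2)
pivot(1,1)=28/3: scale R1 → (0, 1, -5/28, 3/7)
  clear (0,1): R0 −= (4/3)R1 → (1, 0, -3/7, -4/7)
  clear (2,1): R2 −= (16/3)R1 → (0, 0, -40/7, -2/7)
pivot(2,2)=-40/7: scale R2 → (0, 0, 1, 1/20)
  clear (0,2): R0 −= (-3/7)R2 → (1, 0, 0, -11/20)
  clear (1,2): R1 −= (-5/28)R2 → (0, 1, 0, 7/16)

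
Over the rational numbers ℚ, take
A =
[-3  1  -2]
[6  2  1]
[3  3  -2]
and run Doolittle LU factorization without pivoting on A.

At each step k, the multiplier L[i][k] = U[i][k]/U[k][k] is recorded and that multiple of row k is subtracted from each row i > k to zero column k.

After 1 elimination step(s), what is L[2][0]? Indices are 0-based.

k=0: U[0][0]=-3
  eliminate (1,0): mult=-2, new row 1: (0, 4, -3); set L[1][0]=-2
  eliminate (2,0): mult=-1, new row 2: (0, 4, -4); set L[2][0]=-1

L[2][0] = -1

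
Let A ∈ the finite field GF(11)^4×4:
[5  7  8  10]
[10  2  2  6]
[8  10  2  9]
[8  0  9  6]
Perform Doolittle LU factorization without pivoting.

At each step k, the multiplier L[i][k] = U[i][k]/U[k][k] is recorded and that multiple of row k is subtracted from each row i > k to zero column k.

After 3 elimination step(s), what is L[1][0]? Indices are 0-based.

Step 1: pivot at (0,0) is 5.
  row1 ← row1 − (2)·row0  ⇒  L[1][0]=2, U row1=(0, 10, 8, 8)
  row2 ← row2 − (6)·row0  ⇒  L[2][0]=6, U row2=(0, 1, 9, 4)
  row3 ← row3 − (6)·row0  ⇒  L[3][0]=6, U row3=(0, 2, 5, 1)
Step 2: pivot at (1,1) is 10.
  row2 ← row2 − (10)·row1  ⇒  L[2][1]=10, U row2=(0, 0, 6, 1)
  row3 ← row3 − (9)·row1  ⇒  L[3][1]=9, U row3=(0, 0, 10, 6)
Step 3: pivot at (2,2) is 6.
  row3 ← row3 − (9)·row2  ⇒  L[3][2]=9, U row3=(0, 0, 0, 8)

L[1][0] = 2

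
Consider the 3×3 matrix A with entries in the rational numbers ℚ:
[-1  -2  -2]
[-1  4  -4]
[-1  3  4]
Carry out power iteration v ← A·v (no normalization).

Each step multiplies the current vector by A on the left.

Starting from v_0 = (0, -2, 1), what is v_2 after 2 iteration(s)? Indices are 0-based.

v_0 = (0, -2, 1).
v_1 = A·v_0 = (2, -12, -2).
v_2 = A·v_1 = (26, -42, -46).

v_2 = (26, -42, -46)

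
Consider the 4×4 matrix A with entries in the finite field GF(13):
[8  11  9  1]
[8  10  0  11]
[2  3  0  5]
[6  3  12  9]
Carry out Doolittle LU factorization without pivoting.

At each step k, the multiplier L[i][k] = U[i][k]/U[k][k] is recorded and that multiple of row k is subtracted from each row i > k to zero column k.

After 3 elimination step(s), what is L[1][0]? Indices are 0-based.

[col 0] pivot 8
  R1 -= 1*R0 → (0, 12, 4, 10)  (L[1][0] := 1)
  R2 -= 10*R0 → (0, 10, 1, 8)  (L[2][0] := 10)
  R3 -= 4*R0 → (0, 11, 2, 5)  (L[3][0] := 4)
[col 1] pivot 12
  R2 -= 3*R1 → (0, 0, 2, 4)  (L[2][1] := 3)
  R3 -= 2*R1 → (0, 0, 7, 11)  (L[3][1] := 2)
[col 2] pivot 2
  R3 -= 10*R2 → (0, 0, 0, 10)  (L[3][2] := 10)

L[1][0] = 1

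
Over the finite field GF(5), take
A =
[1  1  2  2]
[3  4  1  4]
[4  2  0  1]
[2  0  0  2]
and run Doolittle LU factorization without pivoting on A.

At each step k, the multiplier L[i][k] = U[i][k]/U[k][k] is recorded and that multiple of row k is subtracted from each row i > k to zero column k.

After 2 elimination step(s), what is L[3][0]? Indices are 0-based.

L[3][0] = 2

[col 0] pivot 1
  R1 -= 3*R0 → (0, 1, 0, 3)  (L[1][0] := 3)
  R2 -= 4*R0 → (0, 3, 2, 3)  (L[2][0] := 4)
  R3 -= 2*R0 → (0, 3, 1, 3)  (L[3][0] := 2)
[col 1] pivot 1
  R2 -= 3*R1 → (0, 0, 2, 4)  (L[2][1] := 3)
  R3 -= 3*R1 → (0, 0, 1, 4)  (L[3][1] := 3)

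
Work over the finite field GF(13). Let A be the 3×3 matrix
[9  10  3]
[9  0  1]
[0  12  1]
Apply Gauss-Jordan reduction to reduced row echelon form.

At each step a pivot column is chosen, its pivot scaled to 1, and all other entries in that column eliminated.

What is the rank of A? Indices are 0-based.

rank = 3

pivot(0,0)=9: scale R0 → (1, 4, 9)
  clear (1,0): R1 −= (9)R0 → (0, 3, 11)
pivot(1,1)=3: scale R1 → (0, 1, 8)
  clear (0,1): R0 −= (4)R1 → (1, 0, 3)
  clear (2,1): R2 −= (12)R1 → (0, 0, 9)
pivot(2,2)=9: scale R2 → (0, 0, 1)
  clear (0,2): R0 −= (3)R2 → (1, 0, 0)
  clear (1,2): R1 −= (8)R2 → (0, 1, 0)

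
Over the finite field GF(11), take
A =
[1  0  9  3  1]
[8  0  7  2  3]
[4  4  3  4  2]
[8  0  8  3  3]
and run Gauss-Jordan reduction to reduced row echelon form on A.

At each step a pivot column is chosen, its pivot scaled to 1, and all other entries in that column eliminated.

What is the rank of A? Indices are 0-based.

pivot(0,0)=1: scale R0 → (1, 0, 9, 3, 1)
  clear (1,0): R1 −= (8)R0 → (0, 0, 1, 0, 6)
  clear (2,0): R2 −= (4)R0 → (0, 4, 0, 3, 9)
  clear (3,0): R3 −= (8)R0 → (0, 0, 2, 1, 6)
pivot(1,1): swap R1↔R2
pivot(1,1)=4: scale R1 → (0, 1, 0, 9, 5)
pivot(2,2)=1: scale R2 → (0, 0, 1, 0, 6)
  clear (0,2): R0 −= (9)R2 → (1, 0, 0, 3, 2)
  clear (3,2): R3 −= (2)R2 → (0, 0, 0, 1, 5)
pivot(3,3)=1: scale R3 → (0, 0, 0, 1, 5)
  clear (0,3): R0 −= (3)R3 → (1, 0, 0, 0, 9)
  clear (1,3): R1 −= (9)R3 → (0, 1, 0, 0, 4)

rank = 4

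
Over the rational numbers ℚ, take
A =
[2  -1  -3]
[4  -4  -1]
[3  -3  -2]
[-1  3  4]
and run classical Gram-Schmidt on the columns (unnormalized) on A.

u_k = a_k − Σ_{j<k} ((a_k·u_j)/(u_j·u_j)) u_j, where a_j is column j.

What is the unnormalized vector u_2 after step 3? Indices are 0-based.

u_2 = (-8/3, 5/3, 0, 4/3)

Step 1: u_0 = a_0 = (2, 4, 3, -1).
Step 2: u_1 = a_1 − (-1)·u_0 = (1, 0, 0, 2).
Step 3: u_2 = a_2 − (-2/3)·u_0 − (1)·u_1 = (-8/3, 5/3, 0, 4/3).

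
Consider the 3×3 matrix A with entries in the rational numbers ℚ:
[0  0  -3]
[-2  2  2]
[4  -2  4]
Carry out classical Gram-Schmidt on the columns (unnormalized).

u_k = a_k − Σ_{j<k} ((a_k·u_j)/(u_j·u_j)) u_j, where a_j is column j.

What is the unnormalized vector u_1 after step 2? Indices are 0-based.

Step 1: u_0 = a_0 = (0, -2, 4).
Step 2: u_1 = a_1 − (-3/5)·u_0 = (0, 4/5, 2/5).

u_1 = (0, 4/5, 2/5)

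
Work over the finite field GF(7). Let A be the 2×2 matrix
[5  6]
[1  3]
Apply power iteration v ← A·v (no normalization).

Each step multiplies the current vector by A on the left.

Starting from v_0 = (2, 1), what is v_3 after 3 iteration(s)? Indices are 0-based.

v_0 = (2, 1).
v_1 = A·v_0 = (2, 5).
v_2 = A·v_1 = (5, 3).
v_3 = A·v_2 = (1, 0).

v_3 = (1, 0)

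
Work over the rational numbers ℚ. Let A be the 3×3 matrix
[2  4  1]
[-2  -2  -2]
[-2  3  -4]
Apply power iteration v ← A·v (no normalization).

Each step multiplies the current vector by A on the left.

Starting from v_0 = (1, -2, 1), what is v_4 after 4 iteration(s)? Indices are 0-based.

v_0 = (1, -2, 1).
v_1 = A·v_0 = (-5, 0, -12).
v_2 = A·v_1 = (-22, 34, 58).
v_3 = A·v_2 = (150, -140, -86).
v_4 = A·v_3 = (-346, 152, -376).

v_4 = (-346, 152, -376)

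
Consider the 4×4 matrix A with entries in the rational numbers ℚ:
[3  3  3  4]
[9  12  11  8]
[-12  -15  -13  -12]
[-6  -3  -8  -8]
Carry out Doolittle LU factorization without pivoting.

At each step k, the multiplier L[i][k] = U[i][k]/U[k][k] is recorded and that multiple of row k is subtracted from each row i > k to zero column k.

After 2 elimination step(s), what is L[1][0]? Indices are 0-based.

L[1][0] = 3

Step 1: pivot at (0,0) is 3.
  row1 ← row1 − (3)·row0  ⇒  L[1][0]=3, U row1=(0, 3, 2, -4)
  row2 ← row2 − (-4)·row0  ⇒  L[2][0]=-4, U row2=(0, -3, -1, 4)
  row3 ← row3 − (-2)·row0  ⇒  L[3][0]=-2, U row3=(0, 3, -2, 0)
Step 2: pivot at (1,1) is 3.
  row2 ← row2 − (-1)·row1  ⇒  L[2][1]=-1, U row2=(0, 0, 1, 0)
  row3 ← row3 − (1)·row1  ⇒  L[3][1]=1, U row3=(0, 0, -4, 4)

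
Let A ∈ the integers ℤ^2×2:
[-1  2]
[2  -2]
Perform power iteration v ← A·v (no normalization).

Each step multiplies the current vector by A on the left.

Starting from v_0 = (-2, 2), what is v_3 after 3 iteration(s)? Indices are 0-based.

v_3 = (78, -100)

v_0 = (-2, 2).
v_1 = A·v_0 = (6, -8).
v_2 = A·v_1 = (-22, 28).
v_3 = A·v_2 = (78, -100).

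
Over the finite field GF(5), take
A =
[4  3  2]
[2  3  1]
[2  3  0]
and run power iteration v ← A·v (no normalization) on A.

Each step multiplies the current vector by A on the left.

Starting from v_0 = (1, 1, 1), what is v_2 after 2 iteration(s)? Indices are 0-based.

v_2 = (4, 1, 1)

v_0 = (1, 1, 1).
v_1 = A·v_0 = (4, 1, 0).
v_2 = A·v_1 = (4, 1, 1).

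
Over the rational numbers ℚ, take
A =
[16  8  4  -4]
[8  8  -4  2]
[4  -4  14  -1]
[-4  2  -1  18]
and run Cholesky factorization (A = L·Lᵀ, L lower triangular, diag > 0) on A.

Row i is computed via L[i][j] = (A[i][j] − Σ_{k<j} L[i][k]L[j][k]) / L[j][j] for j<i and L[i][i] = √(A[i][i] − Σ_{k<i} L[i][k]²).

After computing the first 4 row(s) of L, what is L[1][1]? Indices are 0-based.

Step 1: L[0][0] = √(16) = 4.
  L[1][0] = (8) / L[0][0] = 2.
Step 2: L[1][1] = √(4) = 2.
  L[2][0] = (4) / L[0][0] = 1.
  L[2][1] = (-6) / L[1][1] = -3.
Step 3: L[2][2] = √(4) = 2.
  L[3][0] = (-4) / L[0][0] = -1.
  L[3][1] = (4) / L[1][1] = 2.
  L[3][2] = (6) / L[2][2] = 3.
Step 4: L[3][3] = √(4) = 2.

L[1][1] = 2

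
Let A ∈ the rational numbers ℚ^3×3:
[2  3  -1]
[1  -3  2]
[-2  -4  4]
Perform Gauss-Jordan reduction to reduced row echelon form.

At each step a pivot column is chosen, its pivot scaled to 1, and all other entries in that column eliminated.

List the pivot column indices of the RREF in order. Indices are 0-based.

[1] R0 /= 2  ⇒  (1, 3/2, -1/2)
     R1 -= 1·R0  ⇒  (0, -9/2, 5/2)
     R2 -= -2·R0  ⇒  (0, -1, 3)
[2] R1 /= -9/2  ⇒  (0, 1, -5/9)
     R0 -= 3/2·R1  ⇒  (1, 0, 1/3)
     R2 -= -1·R1  ⇒  (0, 0, 22/9)
[3] R2 /= 22/9  ⇒  (0, 0, 1)
     R0 -= 1/3·R2  ⇒  (1, 0, 0)
     R1 -= -5/9·R2  ⇒  (0, 1, 0)

pivot columns: 0, 1, 2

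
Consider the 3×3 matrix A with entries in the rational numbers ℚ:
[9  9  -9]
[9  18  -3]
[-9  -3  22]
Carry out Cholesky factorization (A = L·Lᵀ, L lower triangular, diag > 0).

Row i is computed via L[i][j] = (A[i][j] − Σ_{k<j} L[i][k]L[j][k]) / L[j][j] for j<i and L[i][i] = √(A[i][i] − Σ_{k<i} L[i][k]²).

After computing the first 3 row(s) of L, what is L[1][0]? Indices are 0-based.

L[1][0] = 3

Step 1: L[0][0] = √(9) = 3.
  L[1][0] = (9) / L[0][0] = 3.
Step 2: L[1][1] = √(9) = 3.
  L[2][0] = (-9) / L[0][0] = -3.
  L[2][1] = (6) / L[1][1] = 2.
Step 3: L[2][2] = √(9) = 3.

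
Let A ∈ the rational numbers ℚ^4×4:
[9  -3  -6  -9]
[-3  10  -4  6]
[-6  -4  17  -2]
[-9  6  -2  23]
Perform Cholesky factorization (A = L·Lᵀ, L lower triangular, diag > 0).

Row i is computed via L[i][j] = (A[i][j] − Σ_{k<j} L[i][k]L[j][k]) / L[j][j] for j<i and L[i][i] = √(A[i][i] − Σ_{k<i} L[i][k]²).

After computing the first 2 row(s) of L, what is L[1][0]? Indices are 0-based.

L[1][0] = -1

Step 1: L[0][0] = √(9) = 3.
  L[1][0] = (-3) / L[0][0] = -1.
Step 2: L[1][1] = √(9) = 3.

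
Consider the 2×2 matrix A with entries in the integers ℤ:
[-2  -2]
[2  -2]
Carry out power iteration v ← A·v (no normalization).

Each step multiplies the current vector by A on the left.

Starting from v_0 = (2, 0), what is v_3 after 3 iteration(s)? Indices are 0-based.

v_3 = (32, 32)

v_0 = (2, 0).
v_1 = A·v_0 = (-4, 4).
v_2 = A·v_1 = (0, -16).
v_3 = A·v_2 = (32, 32).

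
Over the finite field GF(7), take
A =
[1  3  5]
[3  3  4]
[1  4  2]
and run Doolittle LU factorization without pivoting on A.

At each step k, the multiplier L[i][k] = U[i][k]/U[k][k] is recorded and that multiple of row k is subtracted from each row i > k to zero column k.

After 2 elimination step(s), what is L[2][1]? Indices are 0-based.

[col 0] pivot 1
  R1 -= 3*R0 → (0, 1, 3)  (L[1][0] := 3)
  R2 -= 1*R0 → (0, 1, 4)  (L[2][0] := 1)
[col 1] pivot 1
  R2 -= 1*R1 → (0, 0, 1)  (L[2][1] := 1)

L[2][1] = 1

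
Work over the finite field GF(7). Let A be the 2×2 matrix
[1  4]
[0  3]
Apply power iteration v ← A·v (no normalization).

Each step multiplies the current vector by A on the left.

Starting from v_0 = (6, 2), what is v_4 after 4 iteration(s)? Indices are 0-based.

v_4 = (4, 1)

v_0 = (6, 2).
v_1 = A·v_0 = (0, 6).
v_2 = A·v_1 = (3, 4).
v_3 = A·v_2 = (5, 5).
v_4 = A·v_3 = (4, 1).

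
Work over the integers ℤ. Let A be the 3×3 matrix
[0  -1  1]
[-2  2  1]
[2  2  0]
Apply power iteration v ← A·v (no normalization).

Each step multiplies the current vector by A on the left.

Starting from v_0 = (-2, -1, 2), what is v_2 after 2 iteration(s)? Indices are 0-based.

v_2 = (-10, -4, 14)

v_0 = (-2, -1, 2).
v_1 = A·v_0 = (3, 4, -6).
v_2 = A·v_1 = (-10, -4, 14).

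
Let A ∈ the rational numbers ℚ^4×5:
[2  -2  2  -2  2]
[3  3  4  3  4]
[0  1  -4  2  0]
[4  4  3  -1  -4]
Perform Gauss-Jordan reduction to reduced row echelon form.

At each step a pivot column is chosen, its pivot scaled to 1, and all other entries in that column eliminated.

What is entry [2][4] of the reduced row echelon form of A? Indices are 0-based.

M[2][4] = 61/139

pivot(0,0)=2: scale R0 → (1, -1, 1, -1, 1)
  clear (1,0): R1 −= (3)R0 → (0, 6, 1, 6, 1)
  clear (3,0): R3 −= (4)R0 → (0, 8, -1, 3, -8)
pivot(1,1)=6: scale R1 → (0, 1, 1/6, 1, 1/6)
  clear (0,1): R0 −= (-1)R1 → (1, 0, 7/6, 0, 7/6)
  clear (2,1): R2 −= (1)R1 → (0, 0, -25/6, 1, -1/6)
  clear (3,1): R3 −= (8)R1 → (0, 0, -7/3, -5, -28/3)
pivot(2,2)=-25/6: scale R2 → (0, 0, 1, -6/25, 1/25)
  clear (0,2): R0 −= (7/6)R2 → (1, 0, 0, 7/25, 28/25)
  clear (1,2): R1 −= (1/6)R2 → (0, 1, 0, 26/25, 4/25)
  clear (3,2): R3 −= (-7/3)R2 → (0, 0, 0, -139/25, -231/25)
pivot(3,3)=-139/25: scale R3 → (0, 0, 0, 1, 231/139)
  clear (0,3): R0 −= (7/25)R3 → (1, 0, 0, 0, 91/139)
  clear (1,3): R1 −= (26/25)R3 → (0, 1, 0, 0, -218/139)
  clear (2,3): R2 −= (-6/25)R3 → (0, 0, 1, 0, 61/139)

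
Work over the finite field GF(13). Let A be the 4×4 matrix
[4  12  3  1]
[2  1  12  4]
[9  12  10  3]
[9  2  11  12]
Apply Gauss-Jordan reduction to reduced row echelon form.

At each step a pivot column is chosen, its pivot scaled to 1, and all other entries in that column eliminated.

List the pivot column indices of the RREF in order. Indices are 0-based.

step 1: normalize row 0 (÷4) = (1, 3, 4, 10)
  row 1: subtract 2×row0 = (0, 8, 4, 10)
  row 2: subtract 9×row0 = (0, 11, 0, 4)
  row 3: subtract 9×row0 = (0, 1, 1, 0)
step 2: normalize row 1 (÷8) = (0, 1, 7, 11)
  row 0: subtract 3×row1 = (1, 0, 9, 3)
  row 2: subtract 11×row1 = (0, 0, 1, 0)
  row 3: subtract 1×row1 = (0, 0, 7, 2)
step 3: normalize row 2 (÷1) = (0, 0, 1, 0)
  row 0: subtract 9×row2 = (1, 0, 0, 3)
  row 1: subtract 7×row2 = (0, 1, 0, 11)
  row 3: subtract 7×row2 = (0, 0, 0, 2)
step 4: normalize row 3 (÷2) = (0, 0, 0, 1)
  row 0: subtract 3×row3 = (1, 0, 0, 0)
  row 1: subtract 11×row3 = (0, 1, 0, 0)

pivot columns: 0, 1, 2, 3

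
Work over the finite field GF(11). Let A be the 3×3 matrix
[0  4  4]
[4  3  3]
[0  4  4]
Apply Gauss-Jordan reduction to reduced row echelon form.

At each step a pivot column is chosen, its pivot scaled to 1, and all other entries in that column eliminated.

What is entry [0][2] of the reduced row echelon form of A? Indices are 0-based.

M[0][2] = 0

step 1: exchange rows 0,1
step 1: normalize row 0 (÷4) = (1, 9, 9)
step 2: normalize row 1 (÷4) = (0, 1, 1)
  row 0: subtract 9×row1 = (1, 0, 0)
  row 2: subtract 4×row1 = (0, 0, 0)
skip col 2 (zero from row 2)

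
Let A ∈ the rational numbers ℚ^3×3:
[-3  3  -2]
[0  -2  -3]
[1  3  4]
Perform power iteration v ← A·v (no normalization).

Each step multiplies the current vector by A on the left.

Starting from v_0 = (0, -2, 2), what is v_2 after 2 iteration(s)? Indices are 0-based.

v_2 = (20, -2, -8)

v_0 = (0, -2, 2).
v_1 = A·v_0 = (-10, -2, 2).
v_2 = A·v_1 = (20, -2, -8).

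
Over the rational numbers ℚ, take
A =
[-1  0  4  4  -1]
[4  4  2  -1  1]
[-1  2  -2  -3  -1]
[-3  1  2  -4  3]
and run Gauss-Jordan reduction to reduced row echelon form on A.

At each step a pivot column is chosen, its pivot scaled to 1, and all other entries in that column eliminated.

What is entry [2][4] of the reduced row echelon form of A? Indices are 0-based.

pivot(0,0)=-1: scale R0 → (1, 0, -4, -4, 1)
  clear (1,0): R1 −= (4)R0 → (0, 4, 18, 15, -3)
  clear (2,0): R2 −= (-1)R0 → (0, 2, -6, -7, 0)
  clear (3,0): R3 −= (-3)R0 → (0, 1, -10, -16, 6)
pivot(1,1)=4: scale R1 → (0, 1, 9/2, 15/4, -3/4)
  clear (2,1): R2 −= (2)R1 → (0, 0, -15, -29/2, 3/2)
  clear (3,1): R3 −= (1)R1 → (0, 0, -29/2, -79/4, 27/4)
pivot(2,2)=-15: scale R2 → (0, 0, 1, 29/30, -1/10)
  clear (0,2): R0 −= (-4)R2 → (1, 0, 0, -2/15, 3/5)
  clear (1,2): R1 −= (9/2)R2 → (0, 1, 0, -3/5, -3/10)
  clear (3,2): R3 −= (-29/2)R2 → (0, 0, 0, -86/15, 53/10)
pivot(3,3)=-86/15: scale R3 → (0, 0, 0, 1, -159/172)
  clear (0,3): R0 −= (-2/15)R3 → (1, 0, 0, 0, 41/86)
  clear (1,3): R1 −= (-3/5)R3 → (0, 1, 0, 0, -147/172)
  clear (2,3): R2 −= (29/30)R3 → (0, 0, 1, 0, 273/344)

M[2][4] = 273/344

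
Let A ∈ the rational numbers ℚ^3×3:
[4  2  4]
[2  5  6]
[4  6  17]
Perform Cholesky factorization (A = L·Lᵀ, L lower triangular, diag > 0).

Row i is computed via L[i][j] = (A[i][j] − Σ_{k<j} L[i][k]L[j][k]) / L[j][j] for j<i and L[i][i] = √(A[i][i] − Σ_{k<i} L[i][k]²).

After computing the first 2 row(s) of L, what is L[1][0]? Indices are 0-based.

Step 1: L[0][0] = √(4) = 2.
  L[1][0] = (2) / L[0][0] = 1.
Step 2: L[1][1] = √(4) = 2.

L[1][0] = 1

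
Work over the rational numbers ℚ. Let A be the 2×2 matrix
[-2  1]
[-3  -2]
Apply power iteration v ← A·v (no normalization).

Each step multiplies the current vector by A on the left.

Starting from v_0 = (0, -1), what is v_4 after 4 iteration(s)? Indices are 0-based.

v_0 = (0, -1).
v_1 = A·v_0 = (-1, 2).
v_2 = A·v_1 = (4, -1).
v_3 = A·v_2 = (-9, -10).
v_4 = A·v_3 = (8, 47).

v_4 = (8, 47)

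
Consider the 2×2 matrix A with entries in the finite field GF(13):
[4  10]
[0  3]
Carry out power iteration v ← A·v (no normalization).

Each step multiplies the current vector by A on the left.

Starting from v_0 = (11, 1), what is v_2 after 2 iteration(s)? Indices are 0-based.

v_0 = (11, 1).
v_1 = A·v_0 = (2, 3).
v_2 = A·v_1 = (12, 9).

v_2 = (12, 9)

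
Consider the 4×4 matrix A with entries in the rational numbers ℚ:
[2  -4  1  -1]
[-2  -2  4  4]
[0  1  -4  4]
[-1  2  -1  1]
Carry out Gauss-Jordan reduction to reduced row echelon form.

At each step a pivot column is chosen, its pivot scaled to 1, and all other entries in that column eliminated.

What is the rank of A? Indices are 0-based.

pivot(0,0)=2: scale R0 → (1, -2, 1/2, -1/2)
  clear (1,0): R1 −= (-2)R0 → (0, -6, 5, 3)
  clear (3,0): R3 −= (-1)R0 → (0, 0, -1/2, 1/2)
pivot(1,1)=-6: scale R1 → (0, 1, -5/6, -1/2)
  clear (0,1): R0 −= (-2)R1 → (1, 0, -7/6, -3/2)
  clear (2,1): R2 −= (1)R1 → (0, 0, -19/6, 9/2)
pivot(2,2)=-19/6: scale R2 → (0, 0, 1, -27/19)
  clear (0,2): R0 −= (-7/6)R2 → (1, 0, 0, -60/19)
  clear (1,2): R1 −= (-5/6)R2 → (0, 1, 0, -32/19)
  clear (3,2): R3 −= (-1/2)R2 → (0, 0, 0, -4/19)
pivot(3,3)=-4/19: scale R3 → (0, 0, 0, 1)
  clear (0,3): R0 −= (-60/19)R3 → (1, 0, 0, 0)
  clear (1,3): R1 −= (-32/19)R3 → (0, 1, 0, 0)
  clear (2,3): R2 −= (-27/19)R3 → (0, 0, 1, 0)

rank = 4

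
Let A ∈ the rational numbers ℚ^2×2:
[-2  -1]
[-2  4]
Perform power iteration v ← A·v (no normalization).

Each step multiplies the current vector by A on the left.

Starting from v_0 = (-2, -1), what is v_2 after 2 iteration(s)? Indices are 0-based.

v_0 = (-2, -1).
v_1 = A·v_0 = (5, 0).
v_2 = A·v_1 = (-10, -10).

v_2 = (-10, -10)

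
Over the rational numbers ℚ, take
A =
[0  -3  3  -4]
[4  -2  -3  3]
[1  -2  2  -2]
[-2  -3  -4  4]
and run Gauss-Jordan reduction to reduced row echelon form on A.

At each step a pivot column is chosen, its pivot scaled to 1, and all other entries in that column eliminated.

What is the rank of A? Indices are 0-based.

[1] R0 <-> R1
[1] R0 /= 4  ⇒  (1, -1/2, -3/4, 3/4)
     R2 -= 1·R0  ⇒  (0, -3/2, 11/4, -11/4)
     R3 -= -2·R0  ⇒  (0, -4, -11/2, 11/2)
[2] R1 /= -3  ⇒  (0, 1, -1, 4/3)
     R0 -= -1/2·R1  ⇒  (1, 0, -5/4, 17/12)
     R2 -= -3/2·R1  ⇒  (0, 0, 5/4, -3/4)
     R3 -= -4·R1  ⇒  (0, 0, -19/2, 65/6)
[3] R2 /= 5/4  ⇒  (0, 0, 1, -3/5)
     R0 -= -5/4·R2  ⇒  (1, 0, 0, 2/3)
     R1 -= -1·R2  ⇒  (0, 1, 0, 11/15)
     R3 -= -19/2·R2  ⇒  (0, 0, 0, 77/15)
[4] R3 /= 77/15  ⇒  (0, 0, 0, 1)
     R0 -= 2/3·R3  ⇒  (1, 0, 0, 0)
     R1 -= 11/15·R3  ⇒  (0, 1, 0, 0)
     R2 -= -3/5·R3  ⇒  (0, 0, 1, 0)

rank = 4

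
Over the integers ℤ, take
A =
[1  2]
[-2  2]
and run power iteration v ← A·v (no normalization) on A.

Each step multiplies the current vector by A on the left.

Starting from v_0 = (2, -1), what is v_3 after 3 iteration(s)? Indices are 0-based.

v_3 = (-36, 0)

v_0 = (2, -1).
v_1 = A·v_0 = (0, -6).
v_2 = A·v_1 = (-12, -12).
v_3 = A·v_2 = (-36, 0).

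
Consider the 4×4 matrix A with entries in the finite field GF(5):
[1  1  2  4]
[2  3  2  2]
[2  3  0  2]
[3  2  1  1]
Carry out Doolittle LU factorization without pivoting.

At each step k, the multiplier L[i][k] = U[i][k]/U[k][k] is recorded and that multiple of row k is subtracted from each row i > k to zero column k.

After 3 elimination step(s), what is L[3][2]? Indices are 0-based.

[col 0] pivot 1
  R1 -= 2*R0 → (0, 1, 3, 4)  (L[1][0] := 2)
  R2 -= 2*R0 → (0, 1, 1, 4)  (L[2][0] := 2)
  R3 -= 3*R0 → (0, 4, 0, 4)  (L[3][0] := 3)
[col 1] pivot 1
  R2 -= 1*R1 → (0, 0, 3, 0)  (L[2][1] := 1)
  R3 -= 4*R1 → (0, 0, 3, 3)  (L[3][1] := 4)
[col 2] pivot 3
  R3 -= 1*R2 → (0, 0, 0, 3)  (L[3][2] := 1)

L[3][2] = 1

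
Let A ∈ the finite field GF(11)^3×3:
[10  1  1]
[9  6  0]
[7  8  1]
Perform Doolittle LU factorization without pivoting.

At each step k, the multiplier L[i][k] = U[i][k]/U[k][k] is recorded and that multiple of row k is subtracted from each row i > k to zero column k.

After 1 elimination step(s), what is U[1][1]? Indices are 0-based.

U[1][1] = 4

[col 0] pivot 10
  R1 -= 2*R0 → (0, 4, 9)  (L[1][0] := 2)
  R2 -= 4*R0 → (0, 4, 8)  (L[2][0] := 4)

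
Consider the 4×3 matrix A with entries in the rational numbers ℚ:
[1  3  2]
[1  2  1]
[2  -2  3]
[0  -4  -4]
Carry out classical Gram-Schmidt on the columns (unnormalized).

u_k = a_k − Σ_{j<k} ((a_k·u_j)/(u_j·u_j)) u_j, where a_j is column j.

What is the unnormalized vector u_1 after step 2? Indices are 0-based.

Step 1: u_0 = a_0 = (1, 1, 2, 0).
Step 2: u_1 = a_1 − (1/6)·u_0 = (17/6, 11/6, -7/3, -4).

u_1 = (17/6, 11/6, -7/3, -4)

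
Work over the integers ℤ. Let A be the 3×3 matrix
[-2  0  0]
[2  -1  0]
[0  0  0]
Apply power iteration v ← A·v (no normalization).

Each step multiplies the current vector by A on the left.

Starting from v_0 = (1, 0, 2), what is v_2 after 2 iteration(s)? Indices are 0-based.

v_2 = (4, -6, 0)

v_0 = (1, 0, 2).
v_1 = A·v_0 = (-2, 2, 0).
v_2 = A·v_1 = (4, -6, 0).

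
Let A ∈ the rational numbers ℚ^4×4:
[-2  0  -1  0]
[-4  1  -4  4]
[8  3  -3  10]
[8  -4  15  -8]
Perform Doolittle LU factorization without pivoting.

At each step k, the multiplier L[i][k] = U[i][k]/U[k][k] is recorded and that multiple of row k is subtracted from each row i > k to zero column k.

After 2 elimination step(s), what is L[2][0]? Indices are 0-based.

L[2][0] = -4

[col 0] pivot -2
  R1 -= 2*R0 → (0, 1, -2, 4)  (L[1][0] := 2)
  R2 -= -4*R0 → (0, 3, -7, 10)  (L[2][0] := -4)
  R3 -= -4*R0 → (0, -4, 11, -8)  (L[3][0] := -4)
[col 1] pivot 1
  R2 -= 3*R1 → (0, 0, -1, -2)  (L[2][1] := 3)
  R3 -= -4*R1 → (0, 0, 3, 8)  (L[3][1] := -4)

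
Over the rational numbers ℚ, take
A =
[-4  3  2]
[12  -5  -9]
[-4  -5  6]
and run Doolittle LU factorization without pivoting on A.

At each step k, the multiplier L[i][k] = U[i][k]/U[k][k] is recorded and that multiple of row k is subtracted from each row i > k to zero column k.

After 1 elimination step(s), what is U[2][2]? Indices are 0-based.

U[2][2] = 4

[col 0] pivot -4
  R1 -= -3*R0 → (0, 4, -3)  (L[1][0] := -3)
  R2 -= 1*R0 → (0, -8, 4)  (L[2][0] := 1)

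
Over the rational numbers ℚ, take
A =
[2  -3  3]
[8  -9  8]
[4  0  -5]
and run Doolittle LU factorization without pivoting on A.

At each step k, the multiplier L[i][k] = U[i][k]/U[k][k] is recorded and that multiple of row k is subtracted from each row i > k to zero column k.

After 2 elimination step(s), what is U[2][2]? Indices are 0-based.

Step 1: pivot at (0,0) is 2.
  row1 ← row1 − (4)·row0  ⇒  L[1][0]=4, U row1=(0, 3, -4)
  row2 ← row2 − (2)·row0  ⇒  L[2][0]=2, U row2=(0, 6, -11)
Step 2: pivot at (1,1) is 3.
  row2 ← row2 − (2)·row1  ⇒  L[2][1]=2, U row2=(0, 0, -3)

U[2][2] = -3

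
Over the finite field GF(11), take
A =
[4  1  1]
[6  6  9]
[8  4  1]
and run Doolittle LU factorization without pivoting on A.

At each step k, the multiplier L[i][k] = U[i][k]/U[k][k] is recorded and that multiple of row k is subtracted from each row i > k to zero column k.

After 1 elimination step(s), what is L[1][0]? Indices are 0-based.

L[1][0] = 7

Step 1: pivot at (0,0) is 4.
  row1 ← row1 − (7)·row0  ⇒  L[1][0]=7, U row1=(0, 10, 2)
  row2 ← row2 − (2)·row0  ⇒  L[2][0]=2, U row2=(0, 2, 10)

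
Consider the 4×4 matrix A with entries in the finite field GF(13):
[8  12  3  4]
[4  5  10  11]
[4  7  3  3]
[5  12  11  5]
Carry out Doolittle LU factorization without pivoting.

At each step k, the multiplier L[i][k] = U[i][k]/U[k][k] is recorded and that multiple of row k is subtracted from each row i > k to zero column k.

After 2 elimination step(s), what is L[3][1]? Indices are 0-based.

L[3][1] = 2

Step 1: pivot at (0,0) is 8.
  row1 ← row1 − (7)·row0  ⇒  L[1][0]=7, U row1=(0, 12, 2, 9)
  row2 ← row2 − (7)·row0  ⇒  L[2][0]=7, U row2=(0, 1, 8, 1)
  row3 ← row3 − (12)·row0  ⇒  L[3][0]=12, U row3=(0, 11, 1, 9)
Step 2: pivot at (1,1) is 12.
  row2 ← row2 − (12)·row1  ⇒  L[2][1]=12, U row2=(0, 0, 10, 10)
  row3 ← row3 − (2)·row1  ⇒  L[3][1]=2, U row3=(0, 0, 10, 4)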